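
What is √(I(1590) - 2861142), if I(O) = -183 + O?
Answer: I*√2859735 ≈ 1691.1*I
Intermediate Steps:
√(I(1590) - 2861142) = √((-183 + 1590) - 2861142) = √(1407 - 2861142) = √(-2859735) = I*√2859735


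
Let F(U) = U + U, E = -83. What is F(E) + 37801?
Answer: 37635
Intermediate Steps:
F(U) = 2*U
F(E) + 37801 = 2*(-83) + 37801 = -166 + 37801 = 37635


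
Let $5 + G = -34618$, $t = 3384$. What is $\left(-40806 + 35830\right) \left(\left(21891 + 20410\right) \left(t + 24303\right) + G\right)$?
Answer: $-5827658144064$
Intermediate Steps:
$G = -34623$ ($G = -5 - 34618 = -34623$)
$\left(-40806 + 35830\right) \left(\left(21891 + 20410\right) \left(t + 24303\right) + G\right) = \left(-40806 + 35830\right) \left(\left(21891 + 20410\right) \left(3384 + 24303\right) - 34623\right) = - 4976 \left(42301 \cdot 27687 - 34623\right) = - 4976 \left(1171187787 - 34623\right) = \left(-4976\right) 1171153164 = -5827658144064$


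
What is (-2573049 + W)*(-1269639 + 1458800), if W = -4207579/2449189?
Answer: -1192071344194649240/2449189 ≈ -4.8672e+11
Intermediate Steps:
W = -4207579/2449189 (W = -4207579*1/2449189 = -4207579/2449189 ≈ -1.7179)
(-2573049 + W)*(-1269639 + 1458800) = (-2573049 - 4207579/2449189)*(-1269639 + 1458800) = -6301887514840/2449189*189161 = -1192071344194649240/2449189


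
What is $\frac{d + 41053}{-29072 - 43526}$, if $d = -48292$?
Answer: $\frac{7239}{72598} \approx 0.099713$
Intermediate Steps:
$\frac{d + 41053}{-29072 - 43526} = \frac{-48292 + 41053}{-29072 - 43526} = - \frac{7239}{-72598} = \left(-7239\right) \left(- \frac{1}{72598}\right) = \frac{7239}{72598}$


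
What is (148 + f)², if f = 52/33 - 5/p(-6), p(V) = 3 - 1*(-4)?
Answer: 1182465769/53361 ≈ 22160.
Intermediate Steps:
p(V) = 7 (p(V) = 3 + 4 = 7)
f = 199/231 (f = 52/33 - 5/7 = 199/231 ≈ 0.86147)
(148 + f)² = (148 + 199/231)² = (34387/231)² = 1182465769/53361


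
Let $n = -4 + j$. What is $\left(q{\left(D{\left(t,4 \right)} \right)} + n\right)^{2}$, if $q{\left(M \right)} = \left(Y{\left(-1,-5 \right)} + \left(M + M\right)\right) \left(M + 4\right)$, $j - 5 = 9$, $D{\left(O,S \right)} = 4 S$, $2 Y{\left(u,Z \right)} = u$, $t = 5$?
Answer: $409600$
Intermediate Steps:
$Y{\left(u,Z \right)} = \frac{u}{2}$
$j = 14$ ($j = 5 + 9 = 14$)
$q{\left(M \right)} = \left(4 + M\right) \left(- \frac{1}{2} + 2 M\right)$ ($q{\left(M \right)} = \left(\frac{1}{2} \left(-1\right) + \left(M + M\right)\right) \left(M + 4\right) = \left(- \frac{1}{2} + 2 M\right) \left(4 + M\right) = \left(4 + M\right) \left(- \frac{1}{2} + 2 M\right)$)
$n = 10$ ($n = -4 + 14 = 10$)
$\left(q{\left(D{\left(t,4 \right)} \right)} + n\right)^{2} = \left(\left(-2 + 2 \left(4 \cdot 4\right)^{2} + \frac{15 \cdot 4 \cdot 4}{2}\right) + 10\right)^{2} = \left(\left(-2 + 2 \cdot 16^{2} + \frac{15}{2} \cdot 16\right) + 10\right)^{2} = \left(\left(-2 + 2 \cdot 256 + 120\right) + 10\right)^{2} = \left(\left(-2 + 512 + 120\right) + 10\right)^{2} = \left(630 + 10\right)^{2} = 640^{2} = 409600$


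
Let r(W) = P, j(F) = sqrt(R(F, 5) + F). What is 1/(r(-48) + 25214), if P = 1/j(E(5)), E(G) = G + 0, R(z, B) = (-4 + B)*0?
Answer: 126070/3178728979 - sqrt(5)/3178728979 ≈ 3.9660e-5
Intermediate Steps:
R(z, B) = 0
E(G) = G
j(F) = sqrt(F) (j(F) = sqrt(0 + F) = sqrt(F))
P = sqrt(5)/5 (P = 1/(sqrt(5)) = sqrt(5)/5 ≈ 0.44721)
r(W) = sqrt(5)/5
1/(r(-48) + 25214) = 1/(sqrt(5)/5 + 25214) = 1/(25214 + sqrt(5)/5)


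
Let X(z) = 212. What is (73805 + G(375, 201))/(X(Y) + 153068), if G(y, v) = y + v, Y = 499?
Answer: 74381/153280 ≈ 0.48526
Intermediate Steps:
G(y, v) = v + y
(73805 + G(375, 201))/(X(Y) + 153068) = (73805 + (201 + 375))/(212 + 153068) = (73805 + 576)/153280 = 74381*(1/153280) = 74381/153280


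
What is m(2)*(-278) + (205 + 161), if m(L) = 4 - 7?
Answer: 1200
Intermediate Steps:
m(L) = -3
m(2)*(-278) + (205 + 161) = -3*(-278) + (205 + 161) = 834 + 366 = 1200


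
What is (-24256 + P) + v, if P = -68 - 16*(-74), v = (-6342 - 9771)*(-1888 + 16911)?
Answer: -242088739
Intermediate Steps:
v = -242065599 (v = -16113*15023 = -242065599)
P = 1116 (P = -68 + 1184 = 1116)
(-24256 + P) + v = (-24256 + 1116) - 242065599 = -23140 - 242065599 = -242088739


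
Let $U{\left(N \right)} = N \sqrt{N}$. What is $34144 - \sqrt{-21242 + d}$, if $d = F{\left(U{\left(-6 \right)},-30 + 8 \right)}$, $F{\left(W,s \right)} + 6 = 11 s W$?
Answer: $34144 - 2 \sqrt{-5312 + 363 i \sqrt{6}} \approx 34132.0 - 146.27 i$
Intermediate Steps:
$U{\left(N \right)} = N^{\frac{3}{2}}$
$F{\left(W,s \right)} = -6 + 11 W s$ ($F{\left(W,s \right)} = -6 + 11 s W = -6 + 11 W s$)
$d = -6 + 1452 i \sqrt{6}$ ($d = -6 + 11 \left(-6\right)^{\frac{3}{2}} \left(-30 + 8\right) = -6 + 11 \left(- 6 i \sqrt{6}\right) \left(-22\right) = -6 + 1452 i \sqrt{6} \approx -6.0 + 3556.7 i$)
$34144 - \sqrt{-21242 + d} = 34144 - \sqrt{-21242 - \left(6 - 1452 i \sqrt{6}\right)} = 34144 - \sqrt{-21248 + 1452 i \sqrt{6}}$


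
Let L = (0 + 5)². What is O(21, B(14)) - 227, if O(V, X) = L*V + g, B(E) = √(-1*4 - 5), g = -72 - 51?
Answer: 175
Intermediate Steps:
L = 25 (L = 5² = 25)
g = -123
B(E) = 3*I (B(E) = √(-4 - 5) = √(-9) = 3*I)
O(V, X) = -123 + 25*V (O(V, X) = 25*V - 123 = -123 + 25*V)
O(21, B(14)) - 227 = (-123 + 25*21) - 227 = (-123 + 525) - 227 = 402 - 227 = 175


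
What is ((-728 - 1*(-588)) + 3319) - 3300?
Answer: -121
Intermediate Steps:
((-728 - 1*(-588)) + 3319) - 3300 = ((-728 + 588) + 3319) - 3300 = (-140 + 3319) - 3300 = 3179 - 3300 = -121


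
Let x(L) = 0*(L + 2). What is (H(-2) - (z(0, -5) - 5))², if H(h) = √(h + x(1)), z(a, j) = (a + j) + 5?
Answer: (5 + I*√2)² ≈ 23.0 + 14.142*I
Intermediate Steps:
z(a, j) = 5 + a + j
x(L) = 0 (x(L) = 0*(2 + L) = 0)
H(h) = √h (H(h) = √(h + 0) = √h)
(H(-2) - (z(0, -5) - 5))² = (√(-2) - ((5 + 0 - 5) - 5))² = (I*√2 - (0 - 5))² = (I*√2 - 1*(-5))² = (I*√2 + 5)² = (5 + I*√2)²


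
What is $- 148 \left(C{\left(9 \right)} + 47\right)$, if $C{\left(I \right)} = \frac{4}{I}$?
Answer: $- \frac{63196}{9} \approx -7021.8$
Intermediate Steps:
$- 148 \left(C{\left(9 \right)} + 47\right) = - 148 \left(\frac{4}{9} + 47\right) = \left(-148\right) \frac{427}{9} = - \frac{63196}{9}$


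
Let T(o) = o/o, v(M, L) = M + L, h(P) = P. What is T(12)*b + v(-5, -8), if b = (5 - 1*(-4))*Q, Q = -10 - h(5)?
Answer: -148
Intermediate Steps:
Q = -15 (Q = -10 - 1*5 = -10 - 5 = -15)
v(M, L) = L + M
T(o) = 1
b = -135 (b = (5 - 1*(-4))*(-15) = (5 + 4)*(-15) = 9*(-15) = -135)
T(12)*b + v(-5, -8) = 1*(-135) + (-8 - 5) = -135 - 13 = -148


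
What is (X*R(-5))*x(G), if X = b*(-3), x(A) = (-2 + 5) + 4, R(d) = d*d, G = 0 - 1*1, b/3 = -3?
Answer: 4725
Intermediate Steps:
b = -9 (b = 3*(-3) = -9)
G = -1 (G = 0 - 1 = -1)
R(d) = d**2
x(A) = 7 (x(A) = 3 + 4 = 7)
X = 27 (X = -9*(-3) = 27)
(X*R(-5))*x(G) = (27*(-5)**2)*7 = (27*25)*7 = 675*7 = 4725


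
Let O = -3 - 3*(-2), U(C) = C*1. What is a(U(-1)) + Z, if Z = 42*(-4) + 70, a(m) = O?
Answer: -95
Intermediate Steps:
U(C) = C
O = 3 (O = -3 + 6 = 3)
a(m) = 3
Z = -98 (Z = -168 + 70 = -98)
a(U(-1)) + Z = 3 - 98 = -95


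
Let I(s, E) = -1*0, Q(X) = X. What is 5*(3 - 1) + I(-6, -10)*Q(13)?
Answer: 10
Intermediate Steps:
I(s, E) = 0
5*(3 - 1) + I(-6, -10)*Q(13) = 5*(3 - 1) + 0*13 = 5*2 + 0 = 10 + 0 = 10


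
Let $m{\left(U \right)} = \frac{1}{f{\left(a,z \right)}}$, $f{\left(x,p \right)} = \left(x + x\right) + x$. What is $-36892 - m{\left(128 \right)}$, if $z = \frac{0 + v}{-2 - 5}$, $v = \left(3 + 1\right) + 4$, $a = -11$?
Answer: $- \frac{1217435}{33} \approx -36892.0$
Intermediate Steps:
$v = 8$ ($v = 4 + 4 = 8$)
$z = - \frac{8}{7}$ ($z = \frac{0 + 8}{-2 - 5} = \frac{8}{-7} = 8 \left(- \frac{1}{7}\right) = - \frac{8}{7} \approx -1.1429$)
$f{\left(x,p \right)} = 3 x$ ($f{\left(x,p \right)} = 2 x + x = 3 x$)
$m{\left(U \right)} = - \frac{1}{33}$ ($m{\left(U \right)} = \frac{1}{3 \left(-11\right)} = \frac{1}{-33} = - \frac{1}{33}$)
$-36892 - m{\left(128 \right)} = -36892 - - \frac{1}{33} = -36892 + \frac{1}{33} = - \frac{1217435}{33}$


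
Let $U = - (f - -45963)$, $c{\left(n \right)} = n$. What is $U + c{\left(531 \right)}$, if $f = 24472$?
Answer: $-69904$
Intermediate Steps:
$U = -70435$ ($U = - (24472 - -45963) = - (24472 + 45963) = \left(-1\right) 70435 = -70435$)
$U + c{\left(531 \right)} = -70435 + 531 = -69904$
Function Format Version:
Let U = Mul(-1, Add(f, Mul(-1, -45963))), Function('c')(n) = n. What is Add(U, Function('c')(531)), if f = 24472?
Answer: -69904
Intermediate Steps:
U = -70435 (U = Mul(-1, Add(24472, Mul(-1, -45963))) = Mul(-1, Add(24472, 45963)) = Mul(-1, 70435) = -70435)
Add(U, Function('c')(531)) = Add(-70435, 531) = -69904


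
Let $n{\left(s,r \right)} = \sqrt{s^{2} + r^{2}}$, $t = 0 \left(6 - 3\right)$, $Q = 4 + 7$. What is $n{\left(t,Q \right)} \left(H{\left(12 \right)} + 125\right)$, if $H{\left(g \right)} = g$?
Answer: $1507$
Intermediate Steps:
$Q = 11$
$t = 0$ ($t = 0 \cdot 3 = 0$)
$n{\left(s,r \right)} = \sqrt{r^{2} + s^{2}}$
$n{\left(t,Q \right)} \left(H{\left(12 \right)} + 125\right) = \sqrt{11^{2} + 0^{2}} \left(12 + 125\right) = \sqrt{121 + 0} \cdot 137 = \sqrt{121} \cdot 137 = 11 \cdot 137 = 1507$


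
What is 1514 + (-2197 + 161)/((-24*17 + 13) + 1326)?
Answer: 1407498/931 ≈ 1511.8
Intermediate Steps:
1514 + (-2197 + 161)/((-24*17 + 13) + 1326) = 1514 - 2036/((-408 + 13) + 1326) = 1514 - 2036/(-395 + 1326) = 1514 - 2036/931 = 1407498/931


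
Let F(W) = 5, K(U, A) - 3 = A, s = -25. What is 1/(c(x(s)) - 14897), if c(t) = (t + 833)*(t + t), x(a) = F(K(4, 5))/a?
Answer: -25/380753 ≈ -6.5659e-5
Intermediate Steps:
K(U, A) = 3 + A
x(a) = 5/a
c(t) = 2*t*(833 + t) (c(t) = (833 + t)*(2*t) = 2*t*(833 + t))
1/(c(x(s)) - 14897) = 1/(2*(5/(-25))*(833 + 5/(-25)) - 14897) = 1/(2*(5*(-1/25))*(833 + 5*(-1/25)) - 14897) = 1/(2*(-1/5)*(833 - 1/5) - 14897) = 1/(2*(-1/5)*(4164/5) - 14897) = 1/(-8328/25 - 14897) = 1/(-380753/25) = -25/380753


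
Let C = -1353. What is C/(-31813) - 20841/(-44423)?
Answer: 723119052/1413228899 ≈ 0.51168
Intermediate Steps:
C/(-31813) - 20841/(-44423) = -1353/(-31813) - 20841/(-44423) = -1353*(-1/31813) - 20841*(-1/44423) = 1353/31813 + 20841/44423 = 723119052/1413228899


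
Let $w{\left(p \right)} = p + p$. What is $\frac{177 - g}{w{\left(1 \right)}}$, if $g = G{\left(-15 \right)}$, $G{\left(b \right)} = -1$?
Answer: $89$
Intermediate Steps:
$g = -1$
$w{\left(p \right)} = 2 p$
$\frac{177 - g}{w{\left(1 \right)}} = \frac{177 - -1}{2 \cdot 1} = \frac{177 + 1}{2} = 178 \cdot \frac{1}{2} = 89$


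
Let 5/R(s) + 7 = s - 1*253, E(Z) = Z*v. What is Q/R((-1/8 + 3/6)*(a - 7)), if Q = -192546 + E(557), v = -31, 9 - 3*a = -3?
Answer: 438299357/40 ≈ 1.0957e+7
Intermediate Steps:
a = 4 (a = 3 - 1/3*(-3) = 3 + 1 = 4)
E(Z) = -31*Z (E(Z) = Z*(-31) = -31*Z)
R(s) = 5/(-260 + s) (R(s) = 5/(-7 + (s - 1*253)) = 5/(-7 + (s - 253)) = 5/(-7 + (-253 + s)) = 5/(-260 + s))
Q = -209813 (Q = -192546 - 31*557 = -192546 - 17267 = -209813)
Q/R((-1/8 + 3/6)*(a - 7)) = -(-10910276 + 209813*(4 - 7)*(-1/8 + 3/6)/5) = -209813/(5/(-260 + (-1*1/8 + 3*(1/6))*(-3))) = -209813/(5/(-260 + (-1/8 + 1/2)*(-3))) = -209813/(5/(-260 + (3/8)*(-3))) = -209813/(5/(-260 - 9/8)) = -209813/(5/(-2089/8)) = -209813/(5*(-8/2089)) = -209813/(-40/2089) = -209813*(-2089/40) = 438299357/40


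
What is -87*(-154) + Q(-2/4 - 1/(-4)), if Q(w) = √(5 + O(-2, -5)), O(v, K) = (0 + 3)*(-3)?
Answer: 13398 + 2*I ≈ 13398.0 + 2.0*I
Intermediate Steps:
O(v, K) = -9 (O(v, K) = 3*(-3) = -9)
Q(w) = 2*I (Q(w) = √(5 - 9) = √(-4) = 2*I)
-87*(-154) + Q(-2/4 - 1/(-4)) = -87*(-154) + 2*I = 13398 + 2*I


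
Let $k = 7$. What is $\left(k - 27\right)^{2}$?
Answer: $400$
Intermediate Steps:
$\left(k - 27\right)^{2} = \left(7 - 27\right)^{2} = \left(-20\right)^{2} = 400$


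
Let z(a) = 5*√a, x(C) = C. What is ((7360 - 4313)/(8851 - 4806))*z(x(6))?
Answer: 3047*√6/809 ≈ 9.2257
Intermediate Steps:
((7360 - 4313)/(8851 - 4806))*z(x(6)) = ((7360 - 4313)/(8851 - 4806))*(5*√6) = (3047/4045)*(5*√6) = (3047*(1/4045))*(5*√6) = 3047*(5*√6)/4045 = 3047*√6/809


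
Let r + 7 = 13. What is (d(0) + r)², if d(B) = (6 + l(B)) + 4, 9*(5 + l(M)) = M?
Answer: 121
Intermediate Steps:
r = 6 (r = -7 + 13 = 6)
l(M) = -5 + M/9
d(B) = 5 + B/9 (d(B) = (6 + (-5 + B/9)) + 4 = (1 + B/9) + 4 = 5 + B/9)
(d(0) + r)² = ((5 + (⅑)*0) + 6)² = ((5 + 0) + 6)² = (5 + 6)² = 11² = 121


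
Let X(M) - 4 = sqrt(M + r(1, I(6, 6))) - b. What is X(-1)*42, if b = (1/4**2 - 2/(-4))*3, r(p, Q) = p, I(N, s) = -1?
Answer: 777/8 ≈ 97.125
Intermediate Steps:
b = 27/16 (b = (1/16 - 2*(-1/4))*3 = (1*(1/16) + 1/2)*3 = (1/16 + 1/2)*3 = (9/16)*3 = 27/16 ≈ 1.6875)
X(M) = 37/16 + sqrt(1 + M) (X(M) = 4 + (sqrt(M + 1) - 1*27/16) = 4 + (sqrt(1 + M) - 27/16) = 4 + (-27/16 + sqrt(1 + M)) = 37/16 + sqrt(1 + M))
X(-1)*42 = (37/16 + sqrt(1 - 1))*42 = (37/16 + sqrt(0))*42 = (37/16 + 0)*42 = (37/16)*42 = 777/8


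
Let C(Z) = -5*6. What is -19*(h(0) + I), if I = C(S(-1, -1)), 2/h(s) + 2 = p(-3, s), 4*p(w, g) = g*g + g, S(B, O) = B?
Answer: 589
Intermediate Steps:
C(Z) = -30
p(w, g) = g/4 + g²/4 (p(w, g) = (g*g + g)/4 = (g² + g)/4 = (g + g²)/4 = g/4 + g²/4)
h(s) = 2/(-2 + s*(1 + s)/4)
I = -30
-19*(h(0) + I) = -19*(8/(-8 + 0*(1 + 0)) - 30) = -19*(8/(-8 + 0*1) - 30) = -19*(8/(-8 + 0) - 30) = -19*(8/(-8) - 30) = -19*(8*(-⅛) - 30) = -19*(-1 - 30) = -19*(-31) = 589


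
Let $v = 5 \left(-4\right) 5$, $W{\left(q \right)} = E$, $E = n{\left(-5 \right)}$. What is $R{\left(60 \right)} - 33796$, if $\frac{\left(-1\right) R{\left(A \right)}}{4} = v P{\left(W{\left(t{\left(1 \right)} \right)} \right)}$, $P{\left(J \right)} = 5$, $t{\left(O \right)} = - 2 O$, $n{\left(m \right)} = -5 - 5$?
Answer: $-31796$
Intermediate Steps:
$n{\left(m \right)} = -10$
$E = -10$
$W{\left(q \right)} = -10$
$v = -100$ ($v = \left(-20\right) 5 = -100$)
$R{\left(A \right)} = 2000$ ($R{\left(A \right)} = - 4 \left(\left(-100\right) 5\right) = \left(-4\right) \left(-500\right) = 2000$)
$R{\left(60 \right)} - 33796 = 2000 - 33796 = -31796$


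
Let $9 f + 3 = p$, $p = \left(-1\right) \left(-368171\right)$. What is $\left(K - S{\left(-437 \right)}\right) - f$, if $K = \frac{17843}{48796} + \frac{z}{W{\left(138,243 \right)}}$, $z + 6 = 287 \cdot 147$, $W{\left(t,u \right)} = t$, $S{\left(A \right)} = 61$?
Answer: $- \frac{410722802833}{10100772} \approx -40663.0$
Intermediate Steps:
$p = 368171$
$z = 42183$ ($z = -6 + 287 \cdot 147 = -6 + 42189 = 42183$)
$K = \frac{343470667}{1122308}$ ($K = \frac{17843}{48796} + \frac{42183}{138} = 17843 \cdot \frac{1}{48796} + 42183 \cdot \frac{1}{138} = \frac{17843}{48796} + \frac{14061}{46} = \frac{343470667}{1122308} \approx 306.04$)
$f = \frac{368168}{9}$ ($f = - \frac{1}{3} + \frac{1}{9} \cdot 368171 = - \frac{1}{3} + \frac{368171}{9} = \frac{368168}{9} \approx 40908.0$)
$\left(K - S{\left(-437 \right)}\right) - f = \left(\frac{343470667}{1122308} - 61\right) - \frac{368168}{9} = \frac{275009879}{1122308} - \frac{368168}{9} = - \frac{410722802833}{10100772}$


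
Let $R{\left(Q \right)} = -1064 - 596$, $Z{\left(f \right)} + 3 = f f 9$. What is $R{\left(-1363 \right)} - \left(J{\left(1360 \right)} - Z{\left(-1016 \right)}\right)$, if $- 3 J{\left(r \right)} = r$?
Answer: $\frac{27867283}{3} \approx 9.2891 \cdot 10^{6}$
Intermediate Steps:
$J{\left(r \right)} = - \frac{r}{3}$
$Z{\left(f \right)} = -3 + 9 f^{2}$ ($Z{\left(f \right)} = -3 + f f 9 = -3 + f^{2} \cdot 9 = -3 + 9 f^{2}$)
$R{\left(Q \right)} = -1660$
$R{\left(-1363 \right)} - \left(J{\left(1360 \right)} - Z{\left(-1016 \right)}\right) = -1660 - \left(\left(- \frac{1}{3}\right) 1360 - \left(-3 + 9 \left(-1016\right)^{2}\right)\right) = -1660 - \left(- \frac{1360}{3} - \left(-3 + 9 \cdot 1032256\right)\right) = -1660 - \left(- \frac{1360}{3} - \left(-3 + 9290304\right)\right) = -1660 - \left(- \frac{1360}{3} - 9290301\right) = -1660 - - \frac{27872263}{3} = -1660 + \frac{27872263}{3} = \frac{27867283}{3}$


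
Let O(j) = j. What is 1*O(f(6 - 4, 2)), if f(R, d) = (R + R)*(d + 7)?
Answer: 36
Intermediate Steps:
f(R, d) = 2*R*(7 + d) (f(R, d) = (2*R)*(7 + d) = 2*R*(7 + d))
1*O(f(6 - 4, 2)) = 1*(2*(6 - 4)*(7 + 2)) = 1*(2*2*9) = 1*36 = 36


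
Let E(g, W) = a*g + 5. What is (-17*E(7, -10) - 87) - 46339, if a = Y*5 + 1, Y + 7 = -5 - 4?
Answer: -37110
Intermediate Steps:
Y = -16 (Y = -7 + (-5 - 4) = -7 - 9 = -16)
a = -79 (a = -16*5 + 1 = -80 + 1 = -79)
E(g, W) = 5 - 79*g (E(g, W) = -79*g + 5 = 5 - 79*g)
(-17*E(7, -10) - 87) - 46339 = (-17*(5 - 79*7) - 87) - 46339 = (-17*(5 - 553) - 87) - 46339 = (-17*(-548) - 87) - 46339 = (9316 - 87) - 46339 = 9229 - 46339 = -37110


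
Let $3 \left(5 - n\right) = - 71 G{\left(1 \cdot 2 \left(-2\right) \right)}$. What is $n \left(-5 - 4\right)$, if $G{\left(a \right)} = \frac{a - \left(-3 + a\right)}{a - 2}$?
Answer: $\frac{123}{2} \approx 61.5$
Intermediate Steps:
$G{\left(a \right)} = \frac{3}{-2 + a}$
$n = - \frac{41}{6}$ ($n = 5 - \frac{\left(-71\right) \frac{3}{-2 + 1 \cdot 2 \left(-2\right)}}{3} = 5 - \frac{\left(-71\right) \frac{3}{-2 + 2 \left(-2\right)}}{3} = 5 - \frac{\left(-71\right) \frac{3}{-2 - 4}}{3} = 5 - \frac{\left(-71\right) \frac{3}{-6}}{3} = 5 - \frac{\left(-71\right) 3 \left(- \frac{1}{6}\right)}{3} = 5 - \frac{\left(-71\right) \left(- \frac{1}{2}\right)}{3} = 5 - \frac{71}{6} = - \frac{41}{6} \approx -6.8333$)
$n \left(-5 - 4\right) = - \frac{41 \left(-5 - 4\right)}{6} = \left(- \frac{41}{6}\right) \left(-9\right) = \frac{123}{2}$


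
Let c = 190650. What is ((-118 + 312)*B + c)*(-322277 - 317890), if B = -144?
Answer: -104164133238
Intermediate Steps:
((-118 + 312)*B + c)*(-322277 - 317890) = ((-118 + 312)*(-144) + 190650)*(-322277 - 317890) = (194*(-144) + 190650)*(-640167) = (-27936 + 190650)*(-640167) = 162714*(-640167) = -104164133238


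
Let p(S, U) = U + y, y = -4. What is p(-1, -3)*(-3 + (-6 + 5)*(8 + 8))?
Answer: 133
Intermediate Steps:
p(S, U) = -4 + U (p(S, U) = U - 4 = -4 + U)
p(-1, -3)*(-3 + (-6 + 5)*(8 + 8)) = (-4 - 3)*(-3 + (-6 + 5)*(8 + 8)) = -7*(-3 - 1*16) = -7*(-3 - 16) = -7*(-19) = 133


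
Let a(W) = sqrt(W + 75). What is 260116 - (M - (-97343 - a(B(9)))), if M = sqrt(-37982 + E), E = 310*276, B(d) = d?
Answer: 162773 - sqrt(47578) - 2*sqrt(21) ≈ 1.6255e+5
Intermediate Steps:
E = 85560
a(W) = sqrt(75 + W)
M = sqrt(47578) (M = sqrt(-37982 + 85560) = sqrt(47578) ≈ 218.12)
260116 - (M - (-97343 - a(B(9)))) = 260116 - (sqrt(47578) - (-97343 - sqrt(75 + 9))) = 260116 - (sqrt(47578) - (-97343 - sqrt(84))) = 260116 - (sqrt(47578) - (-97343 - 2*sqrt(21))) = 260116 - (sqrt(47578) + (97343 + 2*sqrt(21))) = 260116 - (97343 + sqrt(47578) + 2*sqrt(21)) = 260116 + (-97343 - sqrt(47578) - 2*sqrt(21)) = 162773 - sqrt(47578) - 2*sqrt(21)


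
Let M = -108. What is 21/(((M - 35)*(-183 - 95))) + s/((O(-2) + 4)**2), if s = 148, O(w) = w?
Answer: 1470919/39754 ≈ 37.001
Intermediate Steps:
21/(((M - 35)*(-183 - 95))) + s/((O(-2) + 4)**2) = 21/(((-108 - 35)*(-183 - 95))) + 148/((-2 + 4)**2) = 21/((-143*(-278))) + 148/(2**2) = 21/39754 + 148/4 = 21*(1/39754) + 148*(1/4) = 21/39754 + 37 = 1470919/39754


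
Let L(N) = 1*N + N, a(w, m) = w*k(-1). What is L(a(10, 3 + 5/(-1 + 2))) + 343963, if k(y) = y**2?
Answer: 343983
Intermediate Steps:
a(w, m) = w (a(w, m) = w*(-1)**2 = w*1 = w)
L(N) = 2*N (L(N) = N + N = 2*N)
L(a(10, 3 + 5/(-1 + 2))) + 343963 = 2*10 + 343963 = 20 + 343963 = 343983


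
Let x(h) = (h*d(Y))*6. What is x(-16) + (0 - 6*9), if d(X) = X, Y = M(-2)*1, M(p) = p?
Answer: 138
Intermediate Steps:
Y = -2 (Y = -2*1 = -2)
x(h) = -12*h (x(h) = (h*(-2))*6 = -2*h*6 = -12*h)
x(-16) + (0 - 6*9) = -12*(-16) + (0 - 6*9) = 192 + (0 - 54) = 192 - 54 = 138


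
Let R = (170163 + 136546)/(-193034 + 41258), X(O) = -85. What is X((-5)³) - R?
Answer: -12594251/151776 ≈ -82.979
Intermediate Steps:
R = -306709/151776 (R = 306709/(-151776) = 306709*(-1/151776) = -306709/151776 ≈ -2.0208)
X((-5)³) - R = -85 - 1*(-306709/151776) = -85 + 306709/151776 = -12594251/151776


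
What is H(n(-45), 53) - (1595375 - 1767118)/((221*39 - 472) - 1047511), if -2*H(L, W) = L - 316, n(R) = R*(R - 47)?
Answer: -1987435711/1039364 ≈ -1912.2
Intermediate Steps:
n(R) = R*(-47 + R)
H(L, W) = 158 - L/2 (H(L, W) = -(L - 316)/2 = -(-316 + L)/2 = 158 - L/2)
H(n(-45), 53) - (1595375 - 1767118)/((221*39 - 472) - 1047511) = (158 - (-45)*(-47 - 45)/2) - (1595375 - 1767118)/((221*39 - 472) - 1047511) = (158 - (-45)*(-92)/2) - (-171743)/((8619 - 472) - 1047511) = (158 - ½*4140) - (-171743)/(8147 - 1047511) = (158 - 2070) - (-171743)/(-1039364) = -1912 - (-171743)*(-1)/1039364 = -1912 - 1*171743/1039364 = -1912 - 171743/1039364 = -1987435711/1039364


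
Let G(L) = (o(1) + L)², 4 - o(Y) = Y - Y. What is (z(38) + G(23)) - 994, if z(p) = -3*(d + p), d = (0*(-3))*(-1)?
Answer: -379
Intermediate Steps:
o(Y) = 4 (o(Y) = 4 - (Y - Y) = 4 - 1*0 = 4 + 0 = 4)
d = 0 (d = 0*(-1) = 0)
G(L) = (4 + L)²
z(p) = -3*p (z(p) = -3*(0 + p) = -3*p)
(z(38) + G(23)) - 994 = (-3*38 + (4 + 23)²) - 994 = (-114 + 27²) - 994 = (-114 + 729) - 994 = 615 - 994 = -379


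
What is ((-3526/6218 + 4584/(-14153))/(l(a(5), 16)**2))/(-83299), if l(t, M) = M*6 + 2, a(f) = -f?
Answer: 5600485/5028785690004356 ≈ 1.1137e-9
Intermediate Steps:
l(t, M) = 2 + 6*M (l(t, M) = 6*M + 2 = 2 + 6*M)
((-3526/6218 + 4584/(-14153))/(l(a(5), 16)**2))/(-83299) = ((-3526/6218 + 4584/(-14153))/((2 + 6*16)**2))/(-83299) = ((-3526*1/6218 + 4584*(-1/14153))/((2 + 96)**2))*(-1/83299) = ((-1763/3109 - 4584/14153)/(98**2))*(-1/83299) = -39203395/44001677/9604*(-1/83299) = -39203395/44001677*1/9604*(-1/83299) = -5600485/60370300844*(-1/83299) = 5600485/5028785690004356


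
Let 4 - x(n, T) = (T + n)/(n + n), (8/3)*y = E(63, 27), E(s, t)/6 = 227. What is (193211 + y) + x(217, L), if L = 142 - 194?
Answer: 168153621/868 ≈ 1.9373e+5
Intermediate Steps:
E(s, t) = 1362 (E(s, t) = 6*227 = 1362)
y = 2043/4 (y = (3/8)*1362 = 2043/4 ≈ 510.75)
L = -52
x(n, T) = 4 - (T + n)/(2*n) (x(n, T) = 4 - (T + n)/(n + n) = 4 - (T + n)/(2*n))
(193211 + y) + x(217, L) = (193211 + 2043/4) + (½)*(-1*(-52) + 7*217)/217 = 774887/4 + (½)*(1/217)*(52 + 1519) = 774887/4 + (½)*(1/217)*1571 = 774887/4 + 1571/434 = 168153621/868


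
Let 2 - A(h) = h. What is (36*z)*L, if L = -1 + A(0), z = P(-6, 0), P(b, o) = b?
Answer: -216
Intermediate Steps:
A(h) = 2 - h
z = -6
L = 1 (L = -1 + (2 - 1*0) = -1 + (2 + 0) = -1 + 2 = 1)
(36*z)*L = (36*(-6))*1 = -216*1 = -216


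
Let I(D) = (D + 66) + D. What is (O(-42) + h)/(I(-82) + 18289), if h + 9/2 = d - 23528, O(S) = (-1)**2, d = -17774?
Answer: -82611/36382 ≈ -2.2707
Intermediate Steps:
I(D) = 66 + 2*D (I(D) = (66 + D) + D = 66 + 2*D)
O(S) = 1
h = -82613/2 (h = -9/2 + (-17774 - 23528) = -9/2 - 41302 = -82613/2 ≈ -41307.)
(O(-42) + h)/(I(-82) + 18289) = (1 - 82613/2)/((66 + 2*(-82)) + 18289) = -82611/(2*((66 - 164) + 18289)) = -82611/(2*(-98 + 18289)) = -82611/2/18191 = -82611/2*1/18191 = -82611/36382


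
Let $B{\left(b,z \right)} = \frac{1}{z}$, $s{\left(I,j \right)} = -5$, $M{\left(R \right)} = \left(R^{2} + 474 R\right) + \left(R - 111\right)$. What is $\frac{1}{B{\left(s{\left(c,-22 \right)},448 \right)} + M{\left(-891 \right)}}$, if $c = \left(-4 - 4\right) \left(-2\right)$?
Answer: $\frac{448}{166004161} \approx 2.6987 \cdot 10^{-6}$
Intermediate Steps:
$c = 16$ ($c = \left(-8\right) \left(-2\right) = 16$)
$M{\left(R \right)} = -111 + R^{2} + 475 R$ ($M{\left(R \right)} = \left(R^{2} + 474 R\right) + \left(R - 111\right) = \left(R^{2} + 474 R\right) + \left(-111 + R\right) = -111 + R^{2} + 475 R$)
$\frac{1}{B{\left(s{\left(c,-22 \right)},448 \right)} + M{\left(-891 \right)}} = \frac{1}{\frac{1}{448} + \left(-111 + \left(-891\right)^{2} + 475 \left(-891\right)\right)} = \frac{1}{\frac{1}{448} - -370545} = \frac{1}{\frac{1}{448} + 370545} = \frac{1}{\frac{166004161}{448}} = \frac{448}{166004161}$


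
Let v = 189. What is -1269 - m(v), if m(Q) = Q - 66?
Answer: -1392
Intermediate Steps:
m(Q) = -66 + Q
-1269 - m(v) = -1269 - (-66 + 189) = -1269 - 1*123 = -1269 - 123 = -1392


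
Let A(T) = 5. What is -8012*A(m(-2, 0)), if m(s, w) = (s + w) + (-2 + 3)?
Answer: -40060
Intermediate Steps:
m(s, w) = 1 + s + w (m(s, w) = (s + w) + 1 = 1 + s + w)
-8012*A(m(-2, 0)) = -8012*5 = -40060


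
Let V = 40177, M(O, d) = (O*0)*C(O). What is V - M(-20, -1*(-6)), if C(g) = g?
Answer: 40177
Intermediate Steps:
M(O, d) = 0 (M(O, d) = (O*0)*O = 0*O = 0)
V - M(-20, -1*(-6)) = 40177 - 1*0 = 40177 + 0 = 40177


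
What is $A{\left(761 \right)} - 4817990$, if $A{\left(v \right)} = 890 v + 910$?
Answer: $-4139790$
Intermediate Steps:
$A{\left(v \right)} = 910 + 890 v$
$A{\left(761 \right)} - 4817990 = \left(910 + 890 \cdot 761\right) - 4817990 = \left(910 + 677290\right) - 4817990 = 678200 - 4817990 = -4139790$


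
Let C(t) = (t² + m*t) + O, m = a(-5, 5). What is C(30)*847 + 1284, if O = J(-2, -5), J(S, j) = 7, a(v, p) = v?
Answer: 642463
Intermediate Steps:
m = -5
O = 7
C(t) = 7 + t² - 5*t (C(t) = (t² - 5*t) + 7 = 7 + t² - 5*t)
C(30)*847 + 1284 = (7 + 30² - 5*30)*847 + 1284 = (7 + 900 - 150)*847 + 1284 = 757*847 + 1284 = 641179 + 1284 = 642463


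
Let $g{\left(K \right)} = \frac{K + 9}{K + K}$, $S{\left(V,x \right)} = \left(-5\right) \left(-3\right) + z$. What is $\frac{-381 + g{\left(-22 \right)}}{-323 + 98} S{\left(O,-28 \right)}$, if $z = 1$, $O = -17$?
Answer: $\frac{67004}{2475} \approx 27.072$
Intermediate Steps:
$S{\left(V,x \right)} = 16$ ($S{\left(V,x \right)} = \left(-5\right) \left(-3\right) + 1 = 15 + 1 = 16$)
$g{\left(K \right)} = \frac{9 + K}{2 K}$
$\frac{-381 + g{\left(-22 \right)}}{-323 + 98} S{\left(O,-28 \right)} = \frac{-381 + \frac{9 - 22}{2 \left(-22\right)}}{-323 + 98} \cdot 16 = \frac{-381 + \frac{1}{2} \left(- \frac{1}{22}\right) \left(-13\right)}{-225} \cdot 16 = \left(-381 + \frac{13}{44}\right) \left(- \frac{1}{225}\right) 16 = \left(- \frac{16751}{44}\right) \left(- \frac{1}{225}\right) 16 = \frac{16751}{9900} \cdot 16 = \frac{67004}{2475}$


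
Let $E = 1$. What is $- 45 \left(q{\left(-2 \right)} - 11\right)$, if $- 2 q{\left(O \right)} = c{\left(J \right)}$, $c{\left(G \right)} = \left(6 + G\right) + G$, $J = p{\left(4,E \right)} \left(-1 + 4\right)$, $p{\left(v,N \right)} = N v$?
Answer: $1170$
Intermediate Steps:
$J = 12$ ($J = 1 \cdot 4 \left(-1 + 4\right) = 4 \cdot 3 = 12$)
$c{\left(G \right)} = 6 + 2 G$
$q{\left(O \right)} = -15$ ($q{\left(O \right)} = - \frac{6 + 2 \cdot 12}{2} = - \frac{6 + 24}{2} = \left(- \frac{1}{2}\right) 30 = -15$)
$- 45 \left(q{\left(-2 \right)} - 11\right) = - 45 \left(-15 - 11\right) = \left(-45\right) \left(-26\right) = 1170$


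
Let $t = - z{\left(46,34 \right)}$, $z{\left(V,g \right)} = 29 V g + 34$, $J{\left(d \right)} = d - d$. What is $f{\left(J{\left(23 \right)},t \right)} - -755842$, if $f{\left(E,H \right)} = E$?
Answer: $755842$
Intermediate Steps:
$J{\left(d \right)} = 0$
$z{\left(V,g \right)} = 34 + 29 V g$ ($z{\left(V,g \right)} = 29 V g + 34 = 34 + 29 V g$)
$t = -45390$ ($t = - (34 + 29 \cdot 46 \cdot 34) = - (34 + 45356) = \left(-1\right) 45390 = -45390$)
$f{\left(J{\left(23 \right)},t \right)} - -755842 = 0 - -755842 = 0 + 755842 = 755842$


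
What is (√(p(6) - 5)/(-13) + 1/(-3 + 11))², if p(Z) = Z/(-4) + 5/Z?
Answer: (39 - 8*I*√51)²/97344 ≈ -0.017906 - 0.045778*I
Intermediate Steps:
p(Z) = 5/Z - Z/4 (p(Z) = Z*(-¼) + 5/Z = -Z/4 + 5/Z = 5/Z - Z/4)
(√(p(6) - 5)/(-13) + 1/(-3 + 11))² = (√((5/6 - ¼*6) - 5)/(-13) + 1/(-3 + 11))² = (√((5*(⅙) - 3/2) - 5)*(-1/13) + 1/8)² = (√((⅚ - 3/2) - 5)*(-1/13) + ⅛)² = (√(-⅔ - 5)*(-1/13) + ⅛)² = (√(-17/3)*(-1/13) + ⅛)² = ((I*√51/3)*(-1/13) + ⅛)² = (-I*√51/39 + ⅛)² = (⅛ - I*√51/39)²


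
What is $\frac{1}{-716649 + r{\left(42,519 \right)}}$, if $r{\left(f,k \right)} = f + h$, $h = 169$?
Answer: $- \frac{1}{716438} \approx -1.3958 \cdot 10^{-6}$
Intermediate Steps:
$r{\left(f,k \right)} = 169 + f$ ($r{\left(f,k \right)} = f + 169 = 169 + f$)
$\frac{1}{-716649 + r{\left(42,519 \right)}} = \frac{1}{-716649 + \left(169 + 42\right)} = \frac{1}{-716649 + 211} = \frac{1}{-716438} = - \frac{1}{716438}$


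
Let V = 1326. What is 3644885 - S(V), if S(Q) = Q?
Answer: 3643559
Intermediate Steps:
3644885 - S(V) = 3644885 - 1*1326 = 3644885 - 1326 = 3643559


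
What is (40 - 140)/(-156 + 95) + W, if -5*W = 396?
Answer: -23656/305 ≈ -77.561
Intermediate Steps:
W = -396/5 (W = -⅕*396 = -396/5 ≈ -79.200)
(40 - 140)/(-156 + 95) + W = (40 - 140)/(-156 + 95) - 396/5 = -100/(-61) - 396/5 = -100*(-1/61) - 396/5 = 100/61 - 396/5 = -23656/305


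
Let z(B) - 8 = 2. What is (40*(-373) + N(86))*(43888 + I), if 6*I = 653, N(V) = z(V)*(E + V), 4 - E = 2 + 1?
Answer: -1854466525/3 ≈ -6.1816e+8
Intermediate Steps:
z(B) = 10 (z(B) = 8 + 2 = 10)
E = 1 (E = 4 - (2 + 1) = 4 - 1*3 = 4 - 3 = 1)
N(V) = 10 + 10*V (N(V) = 10*(1 + V) = 10 + 10*V)
I = 653/6 (I = (⅙)*653 = 653/6 ≈ 108.83)
(40*(-373) + N(86))*(43888 + I) = (40*(-373) + (10 + 10*86))*(43888 + 653/6) = (-14920 + (10 + 860))*(263981/6) = (-14920 + 870)*(263981/6) = -14050*263981/6 = -1854466525/3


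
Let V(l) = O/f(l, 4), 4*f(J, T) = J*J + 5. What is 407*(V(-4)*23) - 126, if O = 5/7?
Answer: 168698/147 ≈ 1147.6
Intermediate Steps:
f(J, T) = 5/4 + J**2/4 (f(J, T) = (J*J + 5)/4 = (J**2 + 5)/4 = (5 + J**2)/4 = 5/4 + J**2/4)
O = 5/7 (O = 5*(1/7) = 5/7 ≈ 0.71429)
V(l) = 5/(7*(5/4 + l**2/4))
407*(V(-4)*23) - 126 = 407*((20/(7*(5 + (-4)**2)))*23) - 126 = 407*((20/(7*(5 + 16)))*23) - 126 = 407*(((20/7)/21)*23) - 126 = 407*(((20/7)*(1/21))*23) - 126 = 407*((20/147)*23) - 126 = 407*(460/147) - 126 = 187220/147 - 126 = 168698/147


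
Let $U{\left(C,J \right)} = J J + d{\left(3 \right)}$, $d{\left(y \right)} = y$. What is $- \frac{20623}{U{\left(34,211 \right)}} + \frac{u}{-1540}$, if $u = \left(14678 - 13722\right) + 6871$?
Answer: $- \frac{23765548}{4285435} \approx -5.5457$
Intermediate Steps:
$u = 7827$ ($u = 956 + 6871 = 7827$)
$U{\left(C,J \right)} = 3 + J^{2}$ ($U{\left(C,J \right)} = J J + 3 = J^{2} + 3 = 3 + J^{2}$)
$- \frac{20623}{U{\left(34,211 \right)}} + \frac{u}{-1540} = - \frac{20623}{3 + 211^{2}} + \frac{7827}{-1540} = - \frac{20623}{3 + 44521} + 7827 \left(- \frac{1}{1540}\right) = - \frac{20623}{44524} - \frac{7827}{1540} = - \frac{23765548}{4285435}$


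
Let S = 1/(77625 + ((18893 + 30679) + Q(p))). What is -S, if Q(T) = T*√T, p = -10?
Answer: -127197/16179077809 - 10*I*√10/16179077809 ≈ -7.8618e-6 - 1.9545e-9*I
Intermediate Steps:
Q(T) = T^(3/2)
S = 1/(127197 - 10*I*√10) (S = 1/(77625 + ((18893 + 30679) + (-10)^(3/2))) = 1/(77625 + (49572 - 10*I*√10)) = 1/(127197 - 10*I*√10) ≈ 7.8618e-6 + 1.95e-9*I)
-S = -(127197/16179077809 + 10*I*√10/16179077809) = -127197/16179077809 - 10*I*√10/16179077809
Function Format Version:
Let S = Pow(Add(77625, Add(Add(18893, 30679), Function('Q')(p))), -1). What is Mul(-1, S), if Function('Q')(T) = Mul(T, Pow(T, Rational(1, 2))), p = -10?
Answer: Add(Rational(-127197, 16179077809), Mul(Rational(-10, 16179077809), I, Pow(10, Rational(1, 2)))) ≈ Add(-7.8618e-6, Mul(-1.9545e-9, I))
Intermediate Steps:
Function('Q')(T) = Pow(T, Rational(3, 2))
S = Pow(Add(127197, Mul(-10, I, Pow(10, Rational(1, 2)))), -1) (S = Pow(Add(77625, Add(Add(18893, 30679), Pow(-10, Rational(3, 2)))), -1) = Pow(Add(77625, Add(49572, Mul(-10, I, Pow(10, Rational(1, 2))))), -1) = Pow(Add(127197, Mul(-10, I, Pow(10, Rational(1, 2)))), -1) ≈ Add(7.8618e-6, Mul(1.95e-9, I)))
Mul(-1, S) = Mul(-1, Add(Rational(127197, 16179077809), Mul(Rational(10, 16179077809), I, Pow(10, Rational(1, 2))))) = Add(Rational(-127197, 16179077809), Mul(Rational(-10, 16179077809), I, Pow(10, Rational(1, 2))))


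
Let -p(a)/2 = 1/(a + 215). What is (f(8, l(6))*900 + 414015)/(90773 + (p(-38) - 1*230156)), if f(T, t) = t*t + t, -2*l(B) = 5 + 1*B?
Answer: -77223330/24670793 ≈ -3.1301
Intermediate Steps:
l(B) = -5/2 - B/2 (l(B) = -(5 + 1*B)/2 = -(5 + B)/2 = -5/2 - B/2)
f(T, t) = t + t² (f(T, t) = t² + t = t + t²)
p(a) = -2/(215 + a) (p(a) = -2/(a + 215) = -2/(215 + a))
(f(8, l(6))*900 + 414015)/(90773 + (p(-38) - 1*230156)) = (((-5/2 - ½*6)*(1 + (-5/2 - ½*6)))*900 + 414015)/(90773 + (-2/(215 - 38) - 1*230156)) = (((-5/2 - 3)*(1 + (-5/2 - 3)))*900 + 414015)/(90773 + (-2/177 - 230156)) = (-11*(1 - 11/2)/2*900 + 414015)/(90773 + (-2*1/177 - 230156)) = (-11/2*(-9/2)*900 + 414015)/(90773 + (-2/177 - 230156)) = ((99/4)*900 + 414015)/(90773 - 40737614/177) = (22275 + 414015)/(-24670793/177) = 436290*(-177/24670793) = -77223330/24670793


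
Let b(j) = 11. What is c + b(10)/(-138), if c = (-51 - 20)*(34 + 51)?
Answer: -832841/138 ≈ -6035.1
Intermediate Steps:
c = -6035 (c = -71*85 = -6035)
c + b(10)/(-138) = -6035 + 11/(-138) = -6035 - 1/138*11 = -6035 - 11/138 = -832841/138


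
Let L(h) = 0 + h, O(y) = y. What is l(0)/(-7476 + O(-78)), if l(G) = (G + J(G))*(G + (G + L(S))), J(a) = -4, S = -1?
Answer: -2/3777 ≈ -0.00052952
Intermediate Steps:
L(h) = h
l(G) = (-1 + 2*G)*(-4 + G) (l(G) = (G - 4)*(G + (G - 1)) = (-4 + G)*(G + (-1 + G)) = (-4 + G)*(-1 + 2*G) = (-1 + 2*G)*(-4 + G))
l(0)/(-7476 + O(-78)) = (4 - 9*0 + 2*0²)/(-7476 - 78) = (4 + 0 + 2*0)/(-7554) = -(4 + 0 + 0)/7554 = -1/7554*4 = -2/3777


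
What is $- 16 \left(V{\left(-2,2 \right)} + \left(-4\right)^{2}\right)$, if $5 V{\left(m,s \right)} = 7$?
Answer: $- \frac{1392}{5} \approx -278.4$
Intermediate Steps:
$V{\left(m,s \right)} = \frac{7}{5}$ ($V{\left(m,s \right)} = \frac{1}{5} \cdot 7 = \frac{7}{5}$)
$- 16 \left(V{\left(-2,2 \right)} + \left(-4\right)^{2}\right) = - 16 \left(\frac{7}{5} + \left(-4\right)^{2}\right) = - 16 \left(\frac{7}{5} + 16\right) = \left(-16\right) \frac{87}{5} = - \frac{1392}{5}$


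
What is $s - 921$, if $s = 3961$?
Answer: $3040$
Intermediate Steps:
$s - 921 = 3961 - 921 = 3040$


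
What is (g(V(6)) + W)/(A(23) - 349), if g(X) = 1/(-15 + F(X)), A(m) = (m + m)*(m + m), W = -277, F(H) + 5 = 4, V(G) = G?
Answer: -143/912 ≈ -0.15680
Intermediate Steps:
F(H) = -1 (F(H) = -5 + 4 = -1)
A(m) = 4*m² (A(m) = (2*m)*(2*m) = 4*m²)
g(X) = -1/16 (g(X) = 1/(-15 - 1) = 1/(-16) = -1/16)
(g(V(6)) + W)/(A(23) - 349) = (-1/16 - 277)/(4*23² - 349) = -4433/(16*(4*529 - 349)) = -4433/(16*(2116 - 349)) = -4433/16/1767 = -4433/16*1/1767 = -143/912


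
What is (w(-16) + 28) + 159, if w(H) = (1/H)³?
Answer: 765951/4096 ≈ 187.00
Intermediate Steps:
w(H) = H⁻³
(w(-16) + 28) + 159 = ((-16)⁻³ + 28) + 159 = (-1/4096 + 28) + 159 = 114687/4096 + 159 = 765951/4096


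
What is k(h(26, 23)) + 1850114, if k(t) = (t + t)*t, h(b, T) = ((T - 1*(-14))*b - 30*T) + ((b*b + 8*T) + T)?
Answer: 4518164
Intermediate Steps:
h(b, T) = b² - 21*T + b*(14 + T) (h(b, T) = ((T + 14)*b - 30*T) + ((b² + 8*T) + T) = ((14 + T)*b - 30*T) + (b² + 9*T) = (b*(14 + T) - 30*T) + (b² + 9*T) = (-30*T + b*(14 + T)) + (b² + 9*T) = b² - 21*T + b*(14 + T))
k(t) = 2*t² (k(t) = (2*t)*t = 2*t²)
k(h(26, 23)) + 1850114 = 2*(26² - 21*23 + 14*26 + 23*26)² + 1850114 = 2*(676 - 483 + 364 + 598)² + 1850114 = 2*1155² + 1850114 = 2*1334025 + 1850114 = 2668050 + 1850114 = 4518164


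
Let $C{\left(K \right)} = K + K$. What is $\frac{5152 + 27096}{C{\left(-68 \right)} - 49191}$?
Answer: $- \frac{32248}{49327} \approx -0.65376$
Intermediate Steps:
$C{\left(K \right)} = 2 K$
$\frac{5152 + 27096}{C{\left(-68 \right)} - 49191} = \frac{5152 + 27096}{2 \left(-68\right) - 49191} = \frac{32248}{-136 - 49191} = \frac{32248}{-49327} = 32248 \left(- \frac{1}{49327}\right) = - \frac{32248}{49327}$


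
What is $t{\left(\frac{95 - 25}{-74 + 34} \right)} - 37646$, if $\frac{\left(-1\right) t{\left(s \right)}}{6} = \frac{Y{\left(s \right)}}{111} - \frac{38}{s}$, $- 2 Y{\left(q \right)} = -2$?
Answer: $- \frac{9784072}{259} \approx -37776.0$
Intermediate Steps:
$Y{\left(q \right)} = 1$ ($Y{\left(q \right)} = \left(- \frac{1}{2}\right) \left(-2\right) = 1$)
$t{\left(s \right)} = - \frac{2}{37} + \frac{228}{s}$ ($t{\left(s \right)} = - 6 \left(1 \cdot \frac{1}{111} - \frac{38}{s}\right) = - 6 \left(\frac{1}{111} - \frac{38}{s}\right) = - \frac{2}{37} + \frac{228}{s}$)
$t{\left(\frac{95 - 25}{-74 + 34} \right)} - 37646 = \left(- \frac{2}{37} + \frac{228}{\left(95 - 25\right) \frac{1}{-74 + 34}}\right) - 37646 = \left(- \frac{2}{37} + \frac{228}{\left(95 - 25\right) \frac{1}{-40}}\right) - 37646 = \left(- \frac{2}{37} + \frac{228}{70 \left(- \frac{1}{40}\right)}\right) - 37646 = \left(- \frac{2}{37} + \frac{228}{- \frac{7}{4}}\right) - 37646 = \left(- \frac{2}{37} + 228 \left(- \frac{4}{7}\right)\right) - 37646 = \left(- \frac{2}{37} - \frac{912}{7}\right) - 37646 = - \frac{33758}{259} - 37646 = - \frac{9784072}{259}$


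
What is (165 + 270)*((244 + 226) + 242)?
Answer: 309720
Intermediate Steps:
(165 + 270)*((244 + 226) + 242) = 435*(470 + 242) = 435*712 = 309720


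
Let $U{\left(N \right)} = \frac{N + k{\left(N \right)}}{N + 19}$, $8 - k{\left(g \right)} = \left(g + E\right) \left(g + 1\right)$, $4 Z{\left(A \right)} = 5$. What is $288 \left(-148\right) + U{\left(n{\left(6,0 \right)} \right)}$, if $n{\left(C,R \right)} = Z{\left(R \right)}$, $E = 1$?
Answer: $- \frac{13810109}{324} \approx -42624.0$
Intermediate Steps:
$Z{\left(A \right)} = \frac{5}{4}$ ($Z{\left(A \right)} = \frac{1}{4} \cdot 5 = \frac{5}{4}$)
$k{\left(g \right)} = 8 - \left(1 + g\right)^{2}$ ($k{\left(g \right)} = 8 - \left(g + 1\right) \left(g + 1\right) = 8 - \left(1 + g\right) \left(1 + g\right) = 8 - \left(1 + g\right)^{2}$)
$n{\left(C,R \right)} = \frac{5}{4}$
$U{\left(N \right)} = \frac{7 - N - N^{2}}{19 + N}$ ($U{\left(N \right)} = \frac{N - \left(-7 + N^{2} + 2 N\right)}{N + 19} = \frac{7 - N - N^{2}}{19 + N}$)
$288 \left(-148\right) + U{\left(n{\left(6,0 \right)} \right)} = 288 \left(-148\right) + \frac{7 - \frac{5}{4} - \left(\frac{5}{4}\right)^{2}}{19 + \frac{5}{4}} = -42624 + \frac{7 - \frac{5}{4} - \frac{25}{16}}{\frac{81}{4}} = -42624 + \frac{4 \left(7 - \frac{5}{4} - \frac{25}{16}\right)}{81} = -42624 + \frac{4}{81} \cdot \frac{67}{16} = -42624 + \frac{67}{324} = - \frac{13810109}{324}$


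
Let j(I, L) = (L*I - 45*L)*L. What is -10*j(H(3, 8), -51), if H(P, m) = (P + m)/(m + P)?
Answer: 1144440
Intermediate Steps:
H(P, m) = 1 (H(P, m) = (P + m)/(P + m) = 1)
j(I, L) = L*(-45*L + I*L) (j(I, L) = (I*L - 45*L)*L = (-45*L + I*L)*L = L*(-45*L + I*L))
-10*j(H(3, 8), -51) = -10*(-51)²*(-45 + 1) = -26010*(-44) = -10*(-114444) = 1144440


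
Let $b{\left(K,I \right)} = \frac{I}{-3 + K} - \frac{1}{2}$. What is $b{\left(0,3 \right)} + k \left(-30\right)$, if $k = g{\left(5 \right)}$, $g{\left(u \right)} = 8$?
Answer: $- \frac{483}{2} \approx -241.5$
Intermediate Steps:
$b{\left(K,I \right)} = - \frac{1}{2} + \frac{I}{-3 + K}$ ($b{\left(K,I \right)} = \frac{I}{-3 + K} - \frac{1}{2} = - \frac{1}{2} + \frac{I}{-3 + K}$)
$k = 8$
$b{\left(0,3 \right)} + k \left(-30\right) = \frac{3 - 0 + 2 \cdot 3}{2 \left(-3 + 0\right)} + 8 \left(-30\right) = \frac{3 + 0 + 6}{2 \left(-3\right)} - 240 = \frac{1}{2} \left(- \frac{1}{3}\right) 9 - 240 = - \frac{3}{2} - 240 = - \frac{483}{2}$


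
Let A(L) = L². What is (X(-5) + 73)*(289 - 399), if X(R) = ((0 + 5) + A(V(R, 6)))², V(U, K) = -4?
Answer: -56540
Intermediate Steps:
X(R) = 441 (X(R) = ((0 + 5) + (-4)²)² = (5 + 16)² = 21² = 441)
(X(-5) + 73)*(289 - 399) = (441 + 73)*(289 - 399) = 514*(-110) = -56540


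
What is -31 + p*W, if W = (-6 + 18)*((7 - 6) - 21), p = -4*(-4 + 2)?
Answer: -1951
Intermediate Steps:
p = 8 (p = -4*(-2) = 8)
W = -240 (W = 12*(1 - 21) = 12*(-20) = -240)
-31 + p*W = -31 + 8*(-240) = -31 - 1920 = -1951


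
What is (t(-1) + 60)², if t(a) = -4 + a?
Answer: 3025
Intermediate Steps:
(t(-1) + 60)² = ((-4 - 1) + 60)² = (-5 + 60)² = 55² = 3025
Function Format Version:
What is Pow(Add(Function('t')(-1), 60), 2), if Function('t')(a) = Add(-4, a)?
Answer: 3025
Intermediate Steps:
Pow(Add(Function('t')(-1), 60), 2) = Pow(Add(Add(-4, -1), 60), 2) = Pow(Add(-5, 60), 2) = Pow(55, 2) = 3025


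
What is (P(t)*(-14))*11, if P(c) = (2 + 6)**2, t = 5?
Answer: -9856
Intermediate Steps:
P(c) = 64 (P(c) = 8**2 = 64)
(P(t)*(-14))*11 = (64*(-14))*11 = -896*11 = -9856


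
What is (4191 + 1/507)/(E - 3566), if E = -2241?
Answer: -2124838/2944149 ≈ -0.72172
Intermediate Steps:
(4191 + 1/507)/(E - 3566) = (4191 + 1/507)/(-2241 - 3566) = (4191 + 1/507)/(-5807) = (2124838/507)*(-1/5807) = -2124838/2944149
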